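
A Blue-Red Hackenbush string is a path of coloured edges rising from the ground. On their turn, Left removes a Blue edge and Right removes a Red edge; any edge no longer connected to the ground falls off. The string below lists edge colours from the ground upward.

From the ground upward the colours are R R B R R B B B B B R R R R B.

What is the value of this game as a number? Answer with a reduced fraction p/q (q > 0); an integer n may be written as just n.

Recurse on prefixes of the 15-edge string R R B R R B B B B B R R R R B:
G(R) = { none | 0 } so -1
G(RR) = { none | -1, 0 } so -2
G(RRB) = { -2 | -1, 0 } so -3/2
G(RRBR) = { -2 | -3/2, -1, 0 } so -7/4
G(RRBRR) = { -2 | -7/4, -3/2, -1, 0 } so -15/8
G(RRBRRB) = { -2, -15/8 | -7/4, -3/2, -1, 0 } so -29/16
G(RRBRRBB) = { -2, -15/8, -29/16 | -7/4, -3/2, -1, 0 } so -57/32
G(RRBRRBBB) = { -2, -15/8, -29/16, -57/32 | -7/4, -3/2, -1, 0 } so -113/64
G(RRBRRBBBB) = { -2, -15/8, -29/16, -57/32, -113/64 | -7/4, -3/2, -1, 0 } so -225/128
G(RRBRRBBBBB) = { -2, -15/8, -29/16, -57/32, -113/64, -225/128 | -7/4, -3/2, -1, 0 } so -449/256
G(RRBRRBBBBBR) = { -2, -15/8, -29/16, -57/32, -113/64, -225/128 | -449/256, -7/4, -3/2, -1, 0 } so -899/512
G(RRBRRBBBBBRR) = { -2, -15/8, -29/16, -57/32, -113/64, -225/128 | -899/512, -449/256, -7/4, -3/2, -1, 0 } so -1799/1024
G(RRBRRBBBBBRRR) = { -2, -15/8, -29/16, -57/32, -113/64, -225/128 | -1799/1024, -899/512, -449/256, -7/4, -3/2, -1, 0 } so -3599/2048
G(RRBRRBBBBBRRRR) = { -2, -15/8, -29/16, -57/32, -113/64, -225/128 | -3599/2048, -1799/1024, -899/512, -449/256, -7/4, -3/2, -1, 0 } so -7199/4096
G(RRBRRBBBBBRRRRB) = { -2, -15/8, -29/16, -57/32, -113/64, -225/128, -7199/4096 | -3599/2048, -1799/1024, -899/512, -449/256, -7/4, -3/2, -1, 0 } so -14397/8192

-14397/8192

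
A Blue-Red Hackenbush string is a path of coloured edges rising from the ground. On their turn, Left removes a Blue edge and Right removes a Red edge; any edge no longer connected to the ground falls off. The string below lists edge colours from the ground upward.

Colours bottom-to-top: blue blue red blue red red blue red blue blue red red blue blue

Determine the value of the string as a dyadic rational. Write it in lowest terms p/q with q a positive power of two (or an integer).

6503/4096

Recurse on prefixes of the 14-edge string blue blue red blue red red blue red blue blue red red blue blue:
g_1 [b]  L=[0]  R=[(no moves)]  → 1
g_2 [bb]  L=[0,1]  R=[(no moves)]  → 2
g_3 [bbr]  L=[0,1]  R=[2]  → 3/2
g_4 [bbrb]  L=[0,1,3/2]  R=[2]  → 7/4
g_5 [bbrbr]  L=[0,1,3/2]  R=[7/4,2]  → 13/8
g_6 [bbrbrr]  L=[0,1,3/2]  R=[13/8,7/4,2]  → 25/16
g_7 [bbrbrrb]  L=[0,1,3/2,25/16]  R=[13/8,7/4,2]  → 51/32
g_8 [bbrbrrbr]  L=[0,1,3/2,25/16]  R=[51/32,13/8,7/4,2]  → 101/64
g_9 [bbrbrrbrb]  L=[0,1,3/2,25/16,101/64]  R=[51/32,13/8,7/4,2]  → 203/128
g_10 [bbrbrrbrbb]  L=[0,1,3/2,25/16,101/64,203/128]  R=[51/32,13/8,7/4,2]  → 407/256
g_11 [bbrbrrbrbbr]  L=[0,1,3/2,25/16,101/64,203/128]  R=[407/256,51/32,13/8,7/4,2]  → 813/512
g_12 [bbrbrrbrbbrr]  L=[0,1,3/2,25/16,101/64,203/128]  R=[813/512,407/256,51/32,13/8,7/4,2]  → 1625/1024
g_13 [bbrbrrbrbbrrb]  L=[0,1,3/2,25/16,101/64,203/128,1625/1024]  R=[813/512,407/256,51/32,13/8,7/4,2]  → 3251/2048
g_14 [bbrbrrbrbbrrbb]  L=[0,1,3/2,25/16,101/64,203/128,1625/1024,3251/2048]  R=[813/512,407/256,51/32,13/8,7/4,2]  → 6503/4096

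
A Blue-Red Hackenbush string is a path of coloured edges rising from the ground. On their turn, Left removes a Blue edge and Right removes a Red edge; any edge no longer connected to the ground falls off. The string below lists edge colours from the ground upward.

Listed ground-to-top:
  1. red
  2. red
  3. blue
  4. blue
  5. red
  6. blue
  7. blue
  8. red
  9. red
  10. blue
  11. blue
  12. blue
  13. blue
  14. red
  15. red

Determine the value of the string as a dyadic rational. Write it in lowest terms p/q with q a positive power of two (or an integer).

-10631/8192

Prefix values for red red blue blue red blue blue red red blue blue blue blue red red via {L|R} + simplicity:
r: Left { · }, Right { 0 } = simplest -1
rr: Left { · }, Right { -1,0 } = simplest -2
rrb: Left { -2 }, Right { -1,0 } = simplest -3/2
rrbb: Left { -2,-3/2 }, Right { -1,0 } = simplest -5/4
rrbbr: Left { -2,-3/2 }, Right { -5/4,-1,0 } = simplest -11/8
rrbbrb: Left { -2,-3/2,-11/8 }, Right { -5/4,-1,0 } = simplest -21/16
rrbbrbb: Left { -2,-3/2,-11/8,-21/16 }, Right { -5/4,-1,0 } = simplest -41/32
rrbbrbbr: Left { -2,-3/2,-11/8,-21/16 }, Right { -41/32,-5/4,-1,0 } = simplest -83/64
rrbbrbbrr: Left { -2,-3/2,-11/8,-21/16 }, Right { -83/64,-41/32,-5/4,-1,0 } = simplest -167/128
rrbbrbbrrb: Left { -2,-3/2,-11/8,-21/16,-167/128 }, Right { -83/64,-41/32,-5/4,-1,0 } = simplest -333/256
rrbbrbbrrbb: Left { -2,-3/2,-11/8,-21/16,-167/128,-333/256 }, Right { -83/64,-41/32,-5/4,-1,0 } = simplest -665/512
rrbbrbbrrbbb: Left { -2,-3/2,-11/8,-21/16,-167/128,-333/256,-665/512 }, Right { -83/64,-41/32,-5/4,-1,0 } = simplest -1329/1024
rrbbrbbrrbbbb: Left { -2,-3/2,-11/8,-21/16,-167/128,-333/256,-665/512,-1329/1024 }, Right { -83/64,-41/32,-5/4,-1,0 } = simplest -2657/2048
rrbbrbbrrbbbbr: Left { -2,-3/2,-11/8,-21/16,-167/128,-333/256,-665/512,-1329/1024 }, Right { -2657/2048,-83/64,-41/32,-5/4,-1,0 } = simplest -5315/4096
rrbbrbbrrbbbbrr: Left { -2,-3/2,-11/8,-21/16,-167/128,-333/256,-665/512,-1329/1024 }, Right { -5315/4096,-2657/2048,-83/64,-41/32,-5/4,-1,0 } = simplest -10631/8192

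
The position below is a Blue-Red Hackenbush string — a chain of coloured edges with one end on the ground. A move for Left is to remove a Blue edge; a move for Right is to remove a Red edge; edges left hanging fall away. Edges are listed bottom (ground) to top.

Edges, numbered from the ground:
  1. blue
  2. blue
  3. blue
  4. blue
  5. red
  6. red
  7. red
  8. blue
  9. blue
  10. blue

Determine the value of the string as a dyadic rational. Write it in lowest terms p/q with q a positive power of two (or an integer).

1 of 10 · b · max L 0 · min R +∞ = 1
2 of 10 · bb · max L 1 · min R +∞ = 2
3 of 10 · bbb · max L 2 · min R +∞ = 3
4 of 10 · bbbb · max L 3 · min R +∞ = 4
5 of 10 · bbbbr · max L 3 · min R 4 = 7/2
6 of 10 · bbbbrr · max L 3 · min R 7/2 = 13/4
7 of 10 · bbbbrrr · max L 3 · min R 13/4 = 25/8
8 of 10 · bbbbrrrb · max L 25/8 · min R 13/4 = 51/16
9 of 10 · bbbbrrrbb · max L 51/16 · min R 13/4 = 103/32
10 of 10 · bbbbrrrbbb · max L 103/32 · min R 13/4 = 207/64

207/64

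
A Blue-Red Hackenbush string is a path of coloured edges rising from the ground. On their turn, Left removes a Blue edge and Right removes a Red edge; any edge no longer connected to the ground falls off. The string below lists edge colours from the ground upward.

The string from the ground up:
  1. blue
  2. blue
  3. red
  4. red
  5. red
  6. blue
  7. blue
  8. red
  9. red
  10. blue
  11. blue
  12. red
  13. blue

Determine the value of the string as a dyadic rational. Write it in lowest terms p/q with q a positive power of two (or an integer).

v_1 [b]  L=[0]  R=[—]  → 1
v_2 [bb]  L=[0 1]  R=[—]  → 2
v_3 [bbr]  L=[0 1]  R=[2]  → 3/2
v_4 [bbrr]  L=[0 1]  R=[3/2 2]  → 5/4
v_5 [bbrrr]  L=[0 1]  R=[5/4 3/2 2]  → 9/8
v_6 [bbrrrb]  L=[0 1 9/8]  R=[5/4 3/2 2]  → 19/16
v_7 [bbrrrbb]  L=[0 1 9/8 19/16]  R=[5/4 3/2 2]  → 39/32
v_8 [bbrrrbbr]  L=[0 1 9/8 19/16]  R=[39/32 5/4 3/2 2]  → 77/64
v_9 [bbrrrbbrr]  L=[0 1 9/8 19/16]  R=[77/64 39/32 5/4 3/2 2]  → 153/128
v_10 [bbrrrbbrrb]  L=[0 1 9/8 19/16 153/128]  R=[77/64 39/32 5/4 3/2 2]  → 307/256
v_11 [bbrrrbbrrbb]  L=[0 1 9/8 19/16 153/128 307/256]  R=[77/64 39/32 5/4 3/2 2]  → 615/512
v_12 [bbrrrbbrrbbr]  L=[0 1 9/8 19/16 153/128 307/256]  R=[615/512 77/64 39/32 5/4 3/2 2]  → 1229/1024
v_13 [bbrrrbbrrbbrb]  L=[0 1 9/8 19/16 153/128 307/256 1229/1024]  R=[615/512 77/64 39/32 5/4 3/2 2]  → 2459/2048

2459/2048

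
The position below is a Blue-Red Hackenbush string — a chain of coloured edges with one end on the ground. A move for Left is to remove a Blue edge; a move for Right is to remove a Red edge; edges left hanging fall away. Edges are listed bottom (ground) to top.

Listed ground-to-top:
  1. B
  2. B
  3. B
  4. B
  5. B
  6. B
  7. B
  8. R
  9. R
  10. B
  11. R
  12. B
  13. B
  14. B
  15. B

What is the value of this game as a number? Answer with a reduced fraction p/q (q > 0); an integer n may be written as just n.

1631/256

value(B) = { 0 | — } → 1
value(BB) = { 0, 1 | — } → 2
value(BBB) = { 0, 1, 2 | — } → 3
value(BBBB) = { 0, 1, 2, 3 | — } → 4
value(BBBBB) = { 0, 1, 2, 3, 4 | — } → 5
value(BBBBBB) = { 0, 1, 2, 3, 4, 5 | — } → 6
value(BBBBBBB) = { 0, 1, 2, 3, 4, 5, 6 | — } → 7
value(BBBBBBBR) = { 0, 1, 2, 3, 4, 5, 6 | 7 } → 13/2
value(BBBBBBBRR) = { 0, 1, 2, 3, 4, 5, 6 | 13/2, 7 } → 25/4
value(BBBBBBBRRB) = { 0, 1, 2, 3, 4, 5, 6, 25/4 | 13/2, 7 } → 51/8
value(BBBBBBBRRBR) = { 0, 1, 2, 3, 4, 5, 6, 25/4 | 51/8, 13/2, 7 } → 101/16
value(BBBBBBBRRBRB) = { 0, 1, 2, 3, 4, 5, 6, 25/4, 101/16 | 51/8, 13/2, 7 } → 203/32
value(BBBBBBBRRBRBB) = { 0, 1, 2, 3, 4, 5, 6, 25/4, 101/16, 203/32 | 51/8, 13/2, 7 } → 407/64
value(BBBBBBBRRBRBBB) = { 0, 1, 2, 3, 4, 5, 6, 25/4, 101/16, 203/32, 407/64 | 51/8, 13/2, 7 } → 815/128
value(BBBBBBBRRBRBBBB) = { 0, 1, 2, 3, 4, 5, 6, 25/4, 101/16, 203/32, 407/64, 815/128 | 51/8, 13/2, 7 } → 1631/256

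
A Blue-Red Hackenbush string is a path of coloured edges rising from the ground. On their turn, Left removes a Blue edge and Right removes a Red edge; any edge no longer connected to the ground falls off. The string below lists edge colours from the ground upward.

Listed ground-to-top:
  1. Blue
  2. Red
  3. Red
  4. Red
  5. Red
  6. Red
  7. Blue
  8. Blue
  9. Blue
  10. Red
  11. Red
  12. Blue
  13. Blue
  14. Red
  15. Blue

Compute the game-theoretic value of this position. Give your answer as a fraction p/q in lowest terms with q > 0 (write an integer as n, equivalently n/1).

923/16384

Prefix values for Blue Red Red Red Red Red Blue Blue Blue Red Red Blue Blue Red Blue via {L|R} + simplicity:
1 of 15 · B · max L 0 · min R +∞ → 1
2 of 15 · BR · max L 0 · min R 1 → 1/2
3 of 15 · BRR · max L 0 · min R 1/2 → 1/4
4 of 15 · BRRR · max L 0 · min R 1/4 → 1/8
5 of 15 · BRRRR · max L 0 · min R 1/8 → 1/16
6 of 15 · BRRRRR · max L 0 · min R 1/16 → 1/32
7 of 15 · BRRRRRB · max L 1/32 · min R 1/16 → 3/64
8 of 15 · BRRRRRBB · max L 3/64 · min R 1/16 → 7/128
9 of 15 · BRRRRRBBB · max L 7/128 · min R 1/16 → 15/256
10 of 15 · BRRRRRBBBR · max L 7/128 · min R 15/256 → 29/512
11 of 15 · BRRRRRBBBRR · max L 7/128 · min R 29/512 → 57/1024
12 of 15 · BRRRRRBBBRRB · max L 57/1024 · min R 29/512 → 115/2048
13 of 15 · BRRRRRBBBRRBB · max L 115/2048 · min R 29/512 → 231/4096
14 of 15 · BRRRRRBBBRRBBR · max L 115/2048 · min R 231/4096 → 461/8192
15 of 15 · BRRRRRBBBRRBBRB · max L 461/8192 · min R 231/4096 → 923/16384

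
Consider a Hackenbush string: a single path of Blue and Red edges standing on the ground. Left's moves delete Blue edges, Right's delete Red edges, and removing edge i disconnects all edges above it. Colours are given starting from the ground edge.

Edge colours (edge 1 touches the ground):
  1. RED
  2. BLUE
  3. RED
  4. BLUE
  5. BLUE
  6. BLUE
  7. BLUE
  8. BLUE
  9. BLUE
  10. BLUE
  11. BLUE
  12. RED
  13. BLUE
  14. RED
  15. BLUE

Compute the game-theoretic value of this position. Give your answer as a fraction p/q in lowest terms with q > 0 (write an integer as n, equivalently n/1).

-8213/16384

Recurse on prefixes of the 15-edge string RED BLUE RED BLUE BLUE BLUE BLUE BLUE BLUE BLUE BLUE RED BLUE RED BLUE:
R: Left {  }, Right { 0 } => simplest -1
RB: Left { -1 }, Right { 0 } => simplest -1/2
RBR: Left { -1 }, Right { -1/2, 0 } => simplest -3/4
RBRB: Left { -1, -3/4 }, Right { -1/2, 0 } => simplest -5/8
RBRBB: Left { -1, -3/4, -5/8 }, Right { -1/2, 0 } => simplest -9/16
RBRBBB: Left { -1, -3/4, -5/8, -9/16 }, Right { -1/2, 0 } => simplest -17/32
RBRBBBB: Left { -1, -3/4, -5/8, -9/16, -17/32 }, Right { -1/2, 0 } => simplest -33/64
RBRBBBBB: Left { -1, -3/4, -5/8, -9/16, -17/32, -33/64 }, Right { -1/2, 0 } => simplest -65/128
RBRBBBBBB: Left { -1, -3/4, -5/8, -9/16, -17/32, -33/64, -65/128 }, Right { -1/2, 0 } => simplest -129/256
RBRBBBBBBB: Left { -1, -3/4, -5/8, -9/16, -17/32, -33/64, -65/128, -129/256 }, Right { -1/2, 0 } => simplest -257/512
RBRBBBBBBBB: Left { -1, -3/4, -5/8, -9/16, -17/32, -33/64, -65/128, -129/256, -257/512 }, Right { -1/2, 0 } => simplest -513/1024
RBRBBBBBBBBR: Left { -1, -3/4, -5/8, -9/16, -17/32, -33/64, -65/128, -129/256, -257/512 }, Right { -513/1024, -1/2, 0 } => simplest -1027/2048
RBRBBBBBBBBRB: Left { -1, -3/4, -5/8, -9/16, -17/32, -33/64, -65/128, -129/256, -257/512, -1027/2048 }, Right { -513/1024, -1/2, 0 } => simplest -2053/4096
RBRBBBBBBBBRBR: Left { -1, -3/4, -5/8, -9/16, -17/32, -33/64, -65/128, -129/256, -257/512, -1027/2048 }, Right { -2053/4096, -513/1024, -1/2, 0 } => simplest -4107/8192
RBRBBBBBBBBRBRB: Left { -1, -3/4, -5/8, -9/16, -17/32, -33/64, -65/128, -129/256, -257/512, -1027/2048, -4107/8192 }, Right { -2053/4096, -513/1024, -1/2, 0 } => simplest -8213/16384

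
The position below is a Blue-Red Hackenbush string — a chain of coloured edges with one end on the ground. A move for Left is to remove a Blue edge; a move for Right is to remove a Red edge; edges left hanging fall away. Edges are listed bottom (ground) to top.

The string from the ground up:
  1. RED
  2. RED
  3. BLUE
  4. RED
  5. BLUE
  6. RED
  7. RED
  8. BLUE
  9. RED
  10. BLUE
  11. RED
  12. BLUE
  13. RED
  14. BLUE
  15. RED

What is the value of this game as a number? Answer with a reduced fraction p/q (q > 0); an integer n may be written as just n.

step 1: add RED to get R; options L={ (no moves) } R={ 0 } — -1
step 2: add RED to get RR; options L={ (no moves) } R={ -1; 0 } — -2
step 3: add BLUE to get RRB; options L={ -2 } R={ -1; 0 } — -3/2
step 4: add RED to get RRBR; options L={ -2 } R={ -3/2; -1; 0 } — -7/4
step 5: add BLUE to get RRBRB; options L={ -2; -7/4 } R={ -3/2; -1; 0 } — -13/8
step 6: add RED to get RRBRBR; options L={ -2; -7/4 } R={ -13/8; -3/2; -1; 0 } — -27/16
step 7: add RED to get RRBRBRR; options L={ -2; -7/4 } R={ -27/16; -13/8; -3/2; -1; 0 } — -55/32
step 8: add BLUE to get RRBRBRRB; options L={ -2; -7/4; -55/32 } R={ -27/16; -13/8; -3/2; -1; 0 } — -109/64
step 9: add RED to get RRBRBRRBR; options L={ -2; -7/4; -55/32 } R={ -109/64; -27/16; -13/8; -3/2; -1; 0 } — -219/128
step 10: add BLUE to get RRBRBRRBRB; options L={ -2; -7/4; -55/32; -219/128 } R={ -109/64; -27/16; -13/8; -3/2; -1; 0 } — -437/256
step 11: add RED to get RRBRBRRBRBR; options L={ -2; -7/4; -55/32; -219/128 } R={ -437/256; -109/64; -27/16; -13/8; -3/2; -1; 0 } — -875/512
step 12: add BLUE to get RRBRBRRBRBRB; options L={ -2; -7/4; -55/32; -219/128; -875/512 } R={ -437/256; -109/64; -27/16; -13/8; -3/2; -1; 0 } — -1749/1024
step 13: add RED to get RRBRBRRBRBRBR; options L={ -2; -7/4; -55/32; -219/128; -875/512 } R={ -1749/1024; -437/256; -109/64; -27/16; -13/8; -3/2; -1; 0 } — -3499/2048
step 14: add BLUE to get RRBRBRRBRBRBRB; options L={ -2; -7/4; -55/32; -219/128; -875/512; -3499/2048 } R={ -1749/1024; -437/256; -109/64; -27/16; -13/8; -3/2; -1; 0 } — -6997/4096
step 15: add RED to get RRBRBRRBRBRBRBR; options L={ -2; -7/4; -55/32; -219/128; -875/512; -3499/2048 } R={ -6997/4096; -1749/1024; -437/256; -109/64; -27/16; -13/8; -3/2; -1; 0 } — -13995/8192

-13995/8192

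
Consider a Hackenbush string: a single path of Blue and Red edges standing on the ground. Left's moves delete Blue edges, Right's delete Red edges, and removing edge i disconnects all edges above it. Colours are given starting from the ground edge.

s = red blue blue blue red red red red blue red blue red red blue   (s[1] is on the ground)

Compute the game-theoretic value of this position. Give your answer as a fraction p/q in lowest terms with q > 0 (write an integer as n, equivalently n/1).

r: Left { — }, Right { 0 } so simplest -1
rb: Left { -1 }, Right { 0 } so simplest -1/2
rbb: Left { -1; -1/2 }, Right { 0 } so simplest -1/4
rbbb: Left { -1; -1/2; -1/4 }, Right { 0 } so simplest -1/8
rbbbr: Left { -1; -1/2; -1/4 }, Right { -1/8; 0 } so simplest -3/16
rbbbrr: Left { -1; -1/2; -1/4 }, Right { -3/16; -1/8; 0 } so simplest -7/32
rbbbrrr: Left { -1; -1/2; -1/4 }, Right { -7/32; -3/16; -1/8; 0 } so simplest -15/64
rbbbrrrr: Left { -1; -1/2; -1/4 }, Right { -15/64; -7/32; -3/16; -1/8; 0 } so simplest -31/128
rbbbrrrrb: Left { -1; -1/2; -1/4; -31/128 }, Right { -15/64; -7/32; -3/16; -1/8; 0 } so simplest -61/256
rbbbrrrrbr: Left { -1; -1/2; -1/4; -31/128 }, Right { -61/256; -15/64; -7/32; -3/16; -1/8; 0 } so simplest -123/512
rbbbrrrrbrb: Left { -1; -1/2; -1/4; -31/128; -123/512 }, Right { -61/256; -15/64; -7/32; -3/16; -1/8; 0 } so simplest -245/1024
rbbbrrrrbrbr: Left { -1; -1/2; -1/4; -31/128; -123/512 }, Right { -245/1024; -61/256; -15/64; -7/32; -3/16; -1/8; 0 } so simplest -491/2048
rbbbrrrrbrbrr: Left { -1; -1/2; -1/4; -31/128; -123/512 }, Right { -491/2048; -245/1024; -61/256; -15/64; -7/32; -3/16; -1/8; 0 } so simplest -983/4096
rbbbrrrrbrbrrb: Left { -1; -1/2; -1/4; -31/128; -123/512; -983/4096 }, Right { -491/2048; -245/1024; -61/256; -15/64; -7/32; -3/16; -1/8; 0 } so simplest -1965/8192

-1965/8192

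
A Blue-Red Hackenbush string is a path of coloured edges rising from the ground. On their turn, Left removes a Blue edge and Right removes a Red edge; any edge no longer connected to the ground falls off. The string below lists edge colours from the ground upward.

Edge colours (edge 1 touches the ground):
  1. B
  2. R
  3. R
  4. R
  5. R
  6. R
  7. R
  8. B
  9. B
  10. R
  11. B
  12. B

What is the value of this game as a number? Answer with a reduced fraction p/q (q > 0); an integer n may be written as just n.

g(B) = { 0 | (no moves) } → 1
g(BR) = { 0 | 1 } → 1/2
g(BRR) = { 0 | 1/2,1 } → 1/4
g(BRRR) = { 0 | 1/4,1/2,1 } → 1/8
g(BRRRR) = { 0 | 1/8,1/4,1/2,1 } → 1/16
g(BRRRRR) = { 0 | 1/16,1/8,1/4,1/2,1 } → 1/32
g(BRRRRRR) = { 0 | 1/32,1/16,1/8,1/4,1/2,1 } → 1/64
g(BRRRRRRB) = { 0,1/64 | 1/32,1/16,1/8,1/4,1/2,1 } → 3/128
g(BRRRRRRBB) = { 0,1/64,3/128 | 1/32,1/16,1/8,1/4,1/2,1 } → 7/256
g(BRRRRRRBBR) = { 0,1/64,3/128 | 7/256,1/32,1/16,1/8,1/4,1/2,1 } → 13/512
g(BRRRRRRBBRB) = { 0,1/64,3/128,13/512 | 7/256,1/32,1/16,1/8,1/4,1/2,1 } → 27/1024
g(BRRRRRRBBRBB) = { 0,1/64,3/128,13/512,27/1024 | 7/256,1/32,1/16,1/8,1/4,1/2,1 } → 55/2048

55/2048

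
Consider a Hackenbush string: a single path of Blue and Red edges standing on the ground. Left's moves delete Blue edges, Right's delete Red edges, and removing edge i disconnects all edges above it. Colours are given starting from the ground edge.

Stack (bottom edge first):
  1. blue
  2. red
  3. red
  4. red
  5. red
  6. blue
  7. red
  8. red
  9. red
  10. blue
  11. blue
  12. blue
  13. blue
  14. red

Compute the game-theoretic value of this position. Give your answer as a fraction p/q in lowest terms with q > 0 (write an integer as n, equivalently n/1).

573/8192

Recurse on prefixes of the 14-edge string blue red red red red blue red red red blue blue blue blue red:
val_1 [b]  L=[0]  R=[]  → 1
val_2 [br]  L=[0]  R=[1]  → 1/2
val_3 [brr]  L=[0]  R=[1/2,1]  → 1/4
val_4 [brrr]  L=[0]  R=[1/4,1/2,1]  → 1/8
val_5 [brrrr]  L=[0]  R=[1/8,1/4,1/2,1]  → 1/16
val_6 [brrrrb]  L=[0,1/16]  R=[1/8,1/4,1/2,1]  → 3/32
val_7 [brrrrbr]  L=[0,1/16]  R=[3/32,1/8,1/4,1/2,1]  → 5/64
val_8 [brrrrbrr]  L=[0,1/16]  R=[5/64,3/32,1/8,1/4,1/2,1]  → 9/128
val_9 [brrrrbrrr]  L=[0,1/16]  R=[9/128,5/64,3/32,1/8,1/4,1/2,1]  → 17/256
val_10 [brrrrbrrrb]  L=[0,1/16,17/256]  R=[9/128,5/64,3/32,1/8,1/4,1/2,1]  → 35/512
val_11 [brrrrbrrrbb]  L=[0,1/16,17/256,35/512]  R=[9/128,5/64,3/32,1/8,1/4,1/2,1]  → 71/1024
val_12 [brrrrbrrrbbb]  L=[0,1/16,17/256,35/512,71/1024]  R=[9/128,5/64,3/32,1/8,1/4,1/2,1]  → 143/2048
val_13 [brrrrbrrrbbbb]  L=[0,1/16,17/256,35/512,71/1024,143/2048]  R=[9/128,5/64,3/32,1/8,1/4,1/2,1]  → 287/4096
val_14 [brrrrbrrrbbbbr]  L=[0,1/16,17/256,35/512,71/1024,143/2048]  R=[287/4096,9/128,5/64,3/32,1/8,1/4,1/2,1]  → 573/8192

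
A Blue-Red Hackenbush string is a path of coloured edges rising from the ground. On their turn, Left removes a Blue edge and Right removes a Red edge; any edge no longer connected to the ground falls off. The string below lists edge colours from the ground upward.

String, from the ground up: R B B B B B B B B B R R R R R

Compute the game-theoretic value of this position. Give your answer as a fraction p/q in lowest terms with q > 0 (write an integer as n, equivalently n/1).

value(R) = {  | 0 } — -1
value(RB) = { -1 | 0 } — -1/2
value(RBB) = { -1,-1/2 | 0 } — -1/4
value(RBBB) = { -1,-1/2,-1/4 | 0 } — -1/8
value(RBBBB) = { -1,-1/2,-1/4,-1/8 | 0 } — -1/16
value(RBBBBB) = { -1,-1/2,-1/4,-1/8,-1/16 | 0 } — -1/32
value(RBBBBBB) = { -1,-1/2,-1/4,-1/8,-1/16,-1/32 | 0 } — -1/64
value(RBBBBBBB) = { -1,-1/2,-1/4,-1/8,-1/16,-1/32,-1/64 | 0 } — -1/128
value(RBBBBBBBB) = { -1,-1/2,-1/4,-1/8,-1/16,-1/32,-1/64,-1/128 | 0 } — -1/256
value(RBBBBBBBBB) = { -1,-1/2,-1/4,-1/8,-1/16,-1/32,-1/64,-1/128,-1/256 | 0 } — -1/512
value(RBBBBBBBBBR) = { -1,-1/2,-1/4,-1/8,-1/16,-1/32,-1/64,-1/128,-1/256 | -1/512,0 } — -3/1024
value(RBBBBBBBBBRR) = { -1,-1/2,-1/4,-1/8,-1/16,-1/32,-1/64,-1/128,-1/256 | -3/1024,-1/512,0 } — -7/2048
value(RBBBBBBBBBRRR) = { -1,-1/2,-1/4,-1/8,-1/16,-1/32,-1/64,-1/128,-1/256 | -7/2048,-3/1024,-1/512,0 } — -15/4096
value(RBBBBBBBBBRRRR) = { -1,-1/2,-1/4,-1/8,-1/16,-1/32,-1/64,-1/128,-1/256 | -15/4096,-7/2048,-3/1024,-1/512,0 } — -31/8192
value(RBBBBBBBBBRRRRR) = { -1,-1/2,-1/4,-1/8,-1/16,-1/32,-1/64,-1/128,-1/256 | -31/8192,-15/4096,-7/2048,-3/1024,-1/512,0 } — -63/16384

-63/16384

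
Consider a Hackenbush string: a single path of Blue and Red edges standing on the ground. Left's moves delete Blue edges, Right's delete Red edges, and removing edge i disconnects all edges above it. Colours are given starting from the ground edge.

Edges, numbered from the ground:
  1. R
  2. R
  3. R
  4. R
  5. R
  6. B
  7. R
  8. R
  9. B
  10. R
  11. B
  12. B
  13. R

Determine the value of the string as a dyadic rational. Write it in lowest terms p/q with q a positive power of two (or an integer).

edge 1 of 13 (R): {  | 0 } ⇒ -1
edge 2 of 13 (R): {  | -1 0 } ⇒ -2
edge 3 of 13 (R): {  | -2 -1 0 } ⇒ -3
edge 4 of 13 (R): {  | -3 -2 -1 0 } ⇒ -4
edge 5 of 13 (R): {  | -4 -3 -2 -1 0 } ⇒ -5
edge 6 of 13 (B): { -5 | -4 -3 -2 -1 0 } ⇒ -9/2
edge 7 of 13 (R): { -5 | -9/2 -4 -3 -2 -1 0 } ⇒ -19/4
edge 8 of 13 (R): { -5 | -19/4 -9/2 -4 -3 -2 -1 0 } ⇒ -39/8
edge 9 of 13 (B): { -5 -39/8 | -19/4 -9/2 -4 -3 -2 -1 0 } ⇒ -77/16
edge 10 of 13 (R): { -5 -39/8 | -77/16 -19/4 -9/2 -4 -3 -2 -1 0 } ⇒ -155/32
edge 11 of 13 (B): { -5 -39/8 -155/32 | -77/16 -19/4 -9/2 -4 -3 -2 -1 0 } ⇒ -309/64
edge 12 of 13 (B): { -5 -39/8 -155/32 -309/64 | -77/16 -19/4 -9/2 -4 -3 -2 -1 0 } ⇒ -617/128
edge 13 of 13 (R): { -5 -39/8 -155/32 -309/64 | -617/128 -77/16 -19/4 -9/2 -4 -3 -2 -1 0 } ⇒ -1235/256

-1235/256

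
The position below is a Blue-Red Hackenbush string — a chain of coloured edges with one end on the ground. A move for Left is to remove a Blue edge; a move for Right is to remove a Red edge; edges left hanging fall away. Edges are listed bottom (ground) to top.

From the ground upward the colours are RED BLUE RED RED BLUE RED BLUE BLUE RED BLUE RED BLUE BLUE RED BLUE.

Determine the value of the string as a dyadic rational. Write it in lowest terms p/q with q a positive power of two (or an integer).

-13477/16384

Recurse on prefixes of the 15-edge string RED BLUE RED RED BLUE RED BLUE BLUE RED BLUE RED BLUE BLUE RED BLUE:
R: Left { (no moves) }, Right { 0 } ⇒ simplest -1
RB: Left { -1 }, Right { 0 } ⇒ simplest -1/2
RBR: Left { -1 }, Right { -1/2 0 } ⇒ simplest -3/4
RBRR: Left { -1 }, Right { -3/4 -1/2 0 } ⇒ simplest -7/8
RBRRB: Left { -1 -7/8 }, Right { -3/4 -1/2 0 } ⇒ simplest -13/16
RBRRBR: Left { -1 -7/8 }, Right { -13/16 -3/4 -1/2 0 } ⇒ simplest -27/32
RBRRBRB: Left { -1 -7/8 -27/32 }, Right { -13/16 -3/4 -1/2 0 } ⇒ simplest -53/64
RBRRBRBB: Left { -1 -7/8 -27/32 -53/64 }, Right { -13/16 -3/4 -1/2 0 } ⇒ simplest -105/128
RBRRBRBBR: Left { -1 -7/8 -27/32 -53/64 }, Right { -105/128 -13/16 -3/4 -1/2 0 } ⇒ simplest -211/256
RBRRBRBBRB: Left { -1 -7/8 -27/32 -53/64 -211/256 }, Right { -105/128 -13/16 -3/4 -1/2 0 } ⇒ simplest -421/512
RBRRBRBBRBR: Left { -1 -7/8 -27/32 -53/64 -211/256 }, Right { -421/512 -105/128 -13/16 -3/4 -1/2 0 } ⇒ simplest -843/1024
RBRRBRBBRBRB: Left { -1 -7/8 -27/32 -53/64 -211/256 -843/1024 }, Right { -421/512 -105/128 -13/16 -3/4 -1/2 0 } ⇒ simplest -1685/2048
RBRRBRBBRBRBB: Left { -1 -7/8 -27/32 -53/64 -211/256 -843/1024 -1685/2048 }, Right { -421/512 -105/128 -13/16 -3/4 -1/2 0 } ⇒ simplest -3369/4096
RBRRBRBBRBRBBR: Left { -1 -7/8 -27/32 -53/64 -211/256 -843/1024 -1685/2048 }, Right { -3369/4096 -421/512 -105/128 -13/16 -3/4 -1/2 0 } ⇒ simplest -6739/8192
RBRRBRBBRBRBBRB: Left { -1 -7/8 -27/32 -53/64 -211/256 -843/1024 -1685/2048 -6739/8192 }, Right { -3369/4096 -421/512 -105/128 -13/16 -3/4 -1/2 0 } ⇒ simplest -13477/16384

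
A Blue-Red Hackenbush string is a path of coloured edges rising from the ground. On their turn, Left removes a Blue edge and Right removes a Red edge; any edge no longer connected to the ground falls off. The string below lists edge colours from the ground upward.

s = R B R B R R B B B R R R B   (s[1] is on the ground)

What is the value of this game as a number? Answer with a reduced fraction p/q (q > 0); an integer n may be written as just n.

-2845/4096

value(R) = { · | 0 } = -1
value(RB) = { -1 | 0 } = -1/2
value(RBR) = { -1 | -1/2,0 } = -3/4
value(RBRB) = { -1,-3/4 | -1/2,0 } = -5/8
value(RBRBR) = { -1,-3/4 | -5/8,-1/2,0 } = -11/16
value(RBRBRR) = { -1,-3/4 | -11/16,-5/8,-1/2,0 } = -23/32
value(RBRBRRB) = { -1,-3/4,-23/32 | -11/16,-5/8,-1/2,0 } = -45/64
value(RBRBRRBB) = { -1,-3/4,-23/32,-45/64 | -11/16,-5/8,-1/2,0 } = -89/128
value(RBRBRRBBB) = { -1,-3/4,-23/32,-45/64,-89/128 | -11/16,-5/8,-1/2,0 } = -177/256
value(RBRBRRBBBR) = { -1,-3/4,-23/32,-45/64,-89/128 | -177/256,-11/16,-5/8,-1/2,0 } = -355/512
value(RBRBRRBBBRR) = { -1,-3/4,-23/32,-45/64,-89/128 | -355/512,-177/256,-11/16,-5/8,-1/2,0 } = -711/1024
value(RBRBRRBBBRRR) = { -1,-3/4,-23/32,-45/64,-89/128 | -711/1024,-355/512,-177/256,-11/16,-5/8,-1/2,0 } = -1423/2048
value(RBRBRRBBBRRRB) = { -1,-3/4,-23/32,-45/64,-89/128,-1423/2048 | -711/1024,-355/512,-177/256,-11/16,-5/8,-1/2,0 } = -2845/4096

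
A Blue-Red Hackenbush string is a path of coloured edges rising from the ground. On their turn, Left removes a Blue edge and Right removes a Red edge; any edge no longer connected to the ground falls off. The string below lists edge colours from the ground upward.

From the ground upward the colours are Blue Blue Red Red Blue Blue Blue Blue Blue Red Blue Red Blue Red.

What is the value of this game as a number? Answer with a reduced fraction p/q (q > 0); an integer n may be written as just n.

6101/4096

1 of 14 · B · max L 0 · min R +∞ -> 1
2 of 14 · BB · max L 1 · min R +∞ -> 2
3 of 14 · BBR · max L 1 · min R 2 -> 3/2
4 of 14 · BBRR · max L 1 · min R 3/2 -> 5/4
5 of 14 · BBRRB · max L 5/4 · min R 3/2 -> 11/8
6 of 14 · BBRRBB · max L 11/8 · min R 3/2 -> 23/16
7 of 14 · BBRRBBB · max L 23/16 · min R 3/2 -> 47/32
8 of 14 · BBRRBBBB · max L 47/32 · min R 3/2 -> 95/64
9 of 14 · BBRRBBBBB · max L 95/64 · min R 3/2 -> 191/128
10 of 14 · BBRRBBBBBR · max L 95/64 · min R 191/128 -> 381/256
11 of 14 · BBRRBBBBBRB · max L 381/256 · min R 191/128 -> 763/512
12 of 14 · BBRRBBBBBRBR · max L 381/256 · min R 763/512 -> 1525/1024
13 of 14 · BBRRBBBBBRBRB · max L 1525/1024 · min R 763/512 -> 3051/2048
14 of 14 · BBRRBBBBBRBRBR · max L 1525/1024 · min R 3051/2048 -> 6101/4096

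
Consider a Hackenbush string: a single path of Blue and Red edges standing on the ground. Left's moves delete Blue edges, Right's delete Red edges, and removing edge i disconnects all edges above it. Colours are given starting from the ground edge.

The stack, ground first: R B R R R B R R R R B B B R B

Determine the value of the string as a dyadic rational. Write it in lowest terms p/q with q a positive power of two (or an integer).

-15301/16384

Prefix values for R B R R R B R R R R B B B R B via {L|R} + simplicity:
val(R) = {  | 0 } -> -1
val(RB) = { -1 | 0 } -> -1/2
val(RBR) = { -1 | -1/2 0 } -> -3/4
val(RBRR) = { -1 | -3/4 -1/2 0 } -> -7/8
val(RBRRR) = { -1 | -7/8 -3/4 -1/2 0 } -> -15/16
val(RBRRRB) = { -1 -15/16 | -7/8 -3/4 -1/2 0 } -> -29/32
val(RBRRRBR) = { -1 -15/16 | -29/32 -7/8 -3/4 -1/2 0 } -> -59/64
val(RBRRRBRR) = { -1 -15/16 | -59/64 -29/32 -7/8 -3/4 -1/2 0 } -> -119/128
val(RBRRRBRRR) = { -1 -15/16 | -119/128 -59/64 -29/32 -7/8 -3/4 -1/2 0 } -> -239/256
val(RBRRRBRRRR) = { -1 -15/16 | -239/256 -119/128 -59/64 -29/32 -7/8 -3/4 -1/2 0 } -> -479/512
val(RBRRRBRRRRB) = { -1 -15/16 -479/512 | -239/256 -119/128 -59/64 -29/32 -7/8 -3/4 -1/2 0 } -> -957/1024
val(RBRRRBRRRRBB) = { -1 -15/16 -479/512 -957/1024 | -239/256 -119/128 -59/64 -29/32 -7/8 -3/4 -1/2 0 } -> -1913/2048
val(RBRRRBRRRRBBB) = { -1 -15/16 -479/512 -957/1024 -1913/2048 | -239/256 -119/128 -59/64 -29/32 -7/8 -3/4 -1/2 0 } -> -3825/4096
val(RBRRRBRRRRBBBR) = { -1 -15/16 -479/512 -957/1024 -1913/2048 | -3825/4096 -239/256 -119/128 -59/64 -29/32 -7/8 -3/4 -1/2 0 } -> -7651/8192
val(RBRRRBRRRRBBBRB) = { -1 -15/16 -479/512 -957/1024 -1913/2048 -7651/8192 | -3825/4096 -239/256 -119/128 -59/64 -29/32 -7/8 -3/4 -1/2 0 } -> -15301/16384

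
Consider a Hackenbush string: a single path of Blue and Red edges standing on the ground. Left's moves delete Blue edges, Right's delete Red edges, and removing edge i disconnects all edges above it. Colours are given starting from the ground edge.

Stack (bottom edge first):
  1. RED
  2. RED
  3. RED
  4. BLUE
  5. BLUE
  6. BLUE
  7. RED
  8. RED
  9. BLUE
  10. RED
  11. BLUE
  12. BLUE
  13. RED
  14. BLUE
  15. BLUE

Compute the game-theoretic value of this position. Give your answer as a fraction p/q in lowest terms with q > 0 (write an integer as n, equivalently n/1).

step 1: add RED to get R; options L={  } R={ 0 } => -1
step 2: add RED to get RR; options L={  } R={ -1; 0 } => -2
step 3: add RED to get RRR; options L={  } R={ -2; -1; 0 } => -3
step 4: add BLUE to get RRRB; options L={ -3 } R={ -2; -1; 0 } => -5/2
step 5: add BLUE to get RRRBB; options L={ -3; -5/2 } R={ -2; -1; 0 } => -9/4
step 6: add BLUE to get RRRBBB; options L={ -3; -5/2; -9/4 } R={ -2; -1; 0 } => -17/8
step 7: add RED to get RRRBBBR; options L={ -3; -5/2; -9/4 } R={ -17/8; -2; -1; 0 } => -35/16
step 8: add RED to get RRRBBBRR; options L={ -3; -5/2; -9/4 } R={ -35/16; -17/8; -2; -1; 0 } => -71/32
step 9: add BLUE to get RRRBBBRRB; options L={ -3; -5/2; -9/4; -71/32 } R={ -35/16; -17/8; -2; -1; 0 } => -141/64
step 10: add RED to get RRRBBBRRBR; options L={ -3; -5/2; -9/4; -71/32 } R={ -141/64; -35/16; -17/8; -2; -1; 0 } => -283/128
step 11: add BLUE to get RRRBBBRRBRB; options L={ -3; -5/2; -9/4; -71/32; -283/128 } R={ -141/64; -35/16; -17/8; -2; -1; 0 } => -565/256
step 12: add BLUE to get RRRBBBRRBRBB; options L={ -3; -5/2; -9/4; -71/32; -283/128; -565/256 } R={ -141/64; -35/16; -17/8; -2; -1; 0 } => -1129/512
step 13: add RED to get RRRBBBRRBRBBR; options L={ -3; -5/2; -9/4; -71/32; -283/128; -565/256 } R={ -1129/512; -141/64; -35/16; -17/8; -2; -1; 0 } => -2259/1024
step 14: add BLUE to get RRRBBBRRBRBBRB; options L={ -3; -5/2; -9/4; -71/32; -283/128; -565/256; -2259/1024 } R={ -1129/512; -141/64; -35/16; -17/8; -2; -1; 0 } => -4517/2048
step 15: add BLUE to get RRRBBBRRBRBBRBB; options L={ -3; -5/2; -9/4; -71/32; -283/128; -565/256; -2259/1024; -4517/2048 } R={ -1129/512; -141/64; -35/16; -17/8; -2; -1; 0 } => -9033/4096

-9033/4096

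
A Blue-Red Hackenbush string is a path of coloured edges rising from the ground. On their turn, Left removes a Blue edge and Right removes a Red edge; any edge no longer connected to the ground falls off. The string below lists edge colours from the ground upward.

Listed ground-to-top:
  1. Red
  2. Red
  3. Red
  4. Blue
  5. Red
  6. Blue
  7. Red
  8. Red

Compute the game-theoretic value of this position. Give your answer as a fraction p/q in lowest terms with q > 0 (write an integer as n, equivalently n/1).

1 of 8 · R · max L −∞ · min R 0 so -1
2 of 8 · RR · max L −∞ · min R -1 so -2
3 of 8 · RRR · max L −∞ · min R -2 so -3
4 of 8 · RRRB · max L -3 · min R -2 so -5/2
5 of 8 · RRRBR · max L -3 · min R -5/2 so -11/4
6 of 8 · RRRBRB · max L -11/4 · min R -5/2 so -21/8
7 of 8 · RRRBRBR · max L -11/4 · min R -21/8 so -43/16
8 of 8 · RRRBRBRR · max L -11/4 · min R -43/16 so -87/32

-87/32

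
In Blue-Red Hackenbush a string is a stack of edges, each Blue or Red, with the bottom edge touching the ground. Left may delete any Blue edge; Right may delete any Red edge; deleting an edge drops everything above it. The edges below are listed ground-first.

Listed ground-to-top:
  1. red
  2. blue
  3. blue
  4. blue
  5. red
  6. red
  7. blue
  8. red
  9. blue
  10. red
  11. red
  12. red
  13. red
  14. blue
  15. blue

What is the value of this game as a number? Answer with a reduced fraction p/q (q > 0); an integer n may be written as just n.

Recurse on prefixes of the 15-edge string red blue blue blue red red blue red blue red red red red blue blue:
1 of 15 · r · max L −∞ · min R 0 ⇒ -1
2 of 15 · rb · max L -1 · min R 0 ⇒ -1/2
3 of 15 · rbb · max L -1/2 · min R 0 ⇒ -1/4
4 of 15 · rbbb · max L -1/4 · min R 0 ⇒ -1/8
5 of 15 · rbbbr · max L -1/4 · min R -1/8 ⇒ -3/16
6 of 15 · rbbbrr · max L -1/4 · min R -3/16 ⇒ -7/32
7 of 15 · rbbbrrb · max L -7/32 · min R -3/16 ⇒ -13/64
8 of 15 · rbbbrrbr · max L -7/32 · min R -13/64 ⇒ -27/128
9 of 15 · rbbbrrbrb · max L -27/128 · min R -13/64 ⇒ -53/256
10 of 15 · rbbbrrbrbr · max L -27/128 · min R -53/256 ⇒ -107/512
11 of 15 · rbbbrrbrbrr · max L -27/128 · min R -107/512 ⇒ -215/1024
12 of 15 · rbbbrrbrbrrr · max L -27/128 · min R -215/1024 ⇒ -431/2048
13 of 15 · rbbbrrbrbrrrr · max L -27/128 · min R -431/2048 ⇒ -863/4096
14 of 15 · rbbbrrbrbrrrrb · max L -863/4096 · min R -431/2048 ⇒ -1725/8192
15 of 15 · rbbbrrbrbrrrrbb · max L -1725/8192 · min R -431/2048 ⇒ -3449/16384

-3449/16384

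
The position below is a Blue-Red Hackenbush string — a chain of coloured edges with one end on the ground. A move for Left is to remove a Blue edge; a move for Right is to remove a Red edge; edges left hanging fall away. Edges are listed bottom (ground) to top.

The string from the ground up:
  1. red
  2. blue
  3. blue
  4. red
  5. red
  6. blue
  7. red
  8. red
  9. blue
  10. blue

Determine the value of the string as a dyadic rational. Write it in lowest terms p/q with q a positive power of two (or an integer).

-217/512

1 of 10 · r · max L −∞ · min R 0 → -1
2 of 10 · rb · max L -1 · min R 0 → -1/2
3 of 10 · rbb · max L -1/2 · min R 0 → -1/4
4 of 10 · rbbr · max L -1/2 · min R -1/4 → -3/8
5 of 10 · rbbrr · max L -1/2 · min R -3/8 → -7/16
6 of 10 · rbbrrb · max L -7/16 · min R -3/8 → -13/32
7 of 10 · rbbrrbr · max L -7/16 · min R -13/32 → -27/64
8 of 10 · rbbrrbrr · max L -7/16 · min R -27/64 → -55/128
9 of 10 · rbbrrbrrb · max L -55/128 · min R -27/64 → -109/256
10 of 10 · rbbrrbrrbb · max L -109/256 · min R -27/64 → -217/512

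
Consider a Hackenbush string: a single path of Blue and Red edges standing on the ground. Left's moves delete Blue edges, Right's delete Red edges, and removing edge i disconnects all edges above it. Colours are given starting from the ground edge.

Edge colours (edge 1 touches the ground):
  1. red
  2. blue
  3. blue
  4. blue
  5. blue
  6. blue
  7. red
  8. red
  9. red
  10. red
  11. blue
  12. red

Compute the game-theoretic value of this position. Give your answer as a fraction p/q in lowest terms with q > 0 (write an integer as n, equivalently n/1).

Recurse on prefixes of the 12-edge string red blue blue blue blue blue red red red red blue red:
r: Left { · }, Right { 0 } => simplest -1
rb: Left { -1 }, Right { 0 } => simplest -1/2
rbb: Left { -1, -1/2 }, Right { 0 } => simplest -1/4
rbbb: Left { -1, -1/2, -1/4 }, Right { 0 } => simplest -1/8
rbbbb: Left { -1, -1/2, -1/4, -1/8 }, Right { 0 } => simplest -1/16
rbbbbb: Left { -1, -1/2, -1/4, -1/8, -1/16 }, Right { 0 } => simplest -1/32
rbbbbbr: Left { -1, -1/2, -1/4, -1/8, -1/16 }, Right { -1/32, 0 } => simplest -3/64
rbbbbbrr: Left { -1, -1/2, -1/4, -1/8, -1/16 }, Right { -3/64, -1/32, 0 } => simplest -7/128
rbbbbbrrr: Left { -1, -1/2, -1/4, -1/8, -1/16 }, Right { -7/128, -3/64, -1/32, 0 } => simplest -15/256
rbbbbbrrrr: Left { -1, -1/2, -1/4, -1/8, -1/16 }, Right { -15/256, -7/128, -3/64, -1/32, 0 } => simplest -31/512
rbbbbbrrrrb: Left { -1, -1/2, -1/4, -1/8, -1/16, -31/512 }, Right { -15/256, -7/128, -3/64, -1/32, 0 } => simplest -61/1024
rbbbbbrrrrbr: Left { -1, -1/2, -1/4, -1/8, -1/16, -31/512 }, Right { -61/1024, -15/256, -7/128, -3/64, -1/32, 0 } => simplest -123/2048

-123/2048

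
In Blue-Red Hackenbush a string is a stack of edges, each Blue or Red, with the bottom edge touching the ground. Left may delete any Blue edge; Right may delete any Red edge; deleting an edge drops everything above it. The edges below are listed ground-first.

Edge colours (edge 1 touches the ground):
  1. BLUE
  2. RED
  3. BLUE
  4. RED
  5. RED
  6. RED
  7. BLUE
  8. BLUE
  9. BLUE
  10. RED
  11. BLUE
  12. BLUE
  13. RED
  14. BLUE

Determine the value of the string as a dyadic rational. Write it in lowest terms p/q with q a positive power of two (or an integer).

Recurse on prefixes of the 14-edge string BLUE RED BLUE RED RED RED BLUE BLUE BLUE RED BLUE BLUE RED BLUE:
edge 1 of 14 (BLUE): { 0 | — } -> 1
edge 2 of 14 (RED): { 0 | 1 } -> 1/2
edge 3 of 14 (BLUE): { 0, 1/2 | 1 } -> 3/4
edge 4 of 14 (RED): { 0, 1/2 | 3/4, 1 } -> 5/8
edge 5 of 14 (RED): { 0, 1/2 | 5/8, 3/4, 1 } -> 9/16
edge 6 of 14 (RED): { 0, 1/2 | 9/16, 5/8, 3/4, 1 } -> 17/32
edge 7 of 14 (BLUE): { 0, 1/2, 17/32 | 9/16, 5/8, 3/4, 1 } -> 35/64
edge 8 of 14 (BLUE): { 0, 1/2, 17/32, 35/64 | 9/16, 5/8, 3/4, 1 } -> 71/128
edge 9 of 14 (BLUE): { 0, 1/2, 17/32, 35/64, 71/128 | 9/16, 5/8, 3/4, 1 } -> 143/256
edge 10 of 14 (RED): { 0, 1/2, 17/32, 35/64, 71/128 | 143/256, 9/16, 5/8, 3/4, 1 } -> 285/512
edge 11 of 14 (BLUE): { 0, 1/2, 17/32, 35/64, 71/128, 285/512 | 143/256, 9/16, 5/8, 3/4, 1 } -> 571/1024
edge 12 of 14 (BLUE): { 0, 1/2, 17/32, 35/64, 71/128, 285/512, 571/1024 | 143/256, 9/16, 5/8, 3/4, 1 } -> 1143/2048
edge 13 of 14 (RED): { 0, 1/2, 17/32, 35/64, 71/128, 285/512, 571/1024 | 1143/2048, 143/256, 9/16, 5/8, 3/4, 1 } -> 2285/4096
edge 14 of 14 (BLUE): { 0, 1/2, 17/32, 35/64, 71/128, 285/512, 571/1024, 2285/4096 | 1143/2048, 143/256, 9/16, 5/8, 3/4, 1 } -> 4571/8192

4571/8192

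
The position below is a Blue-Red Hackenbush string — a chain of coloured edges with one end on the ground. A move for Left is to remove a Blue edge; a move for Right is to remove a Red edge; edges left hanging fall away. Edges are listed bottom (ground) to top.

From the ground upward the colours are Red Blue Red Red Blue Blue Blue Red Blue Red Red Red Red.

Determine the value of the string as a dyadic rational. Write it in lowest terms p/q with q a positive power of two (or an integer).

-3167/4096

Build g(s[:k]) for k = 1..13, string s = Red Blue Red Red Blue Blue Blue Red Blue Red Red Red Red.
g_1 [R]  L=[]  R=[0]  so -1
g_2 [RB]  L=[-1]  R=[0]  so -1/2
g_3 [RBR]  L=[-1]  R=[-1/2, 0]  so -3/4
g_4 [RBRR]  L=[-1]  R=[-3/4, -1/2, 0]  so -7/8
g_5 [RBRRB]  L=[-1, -7/8]  R=[-3/4, -1/2, 0]  so -13/16
g_6 [RBRRBB]  L=[-1, -7/8, -13/16]  R=[-3/4, -1/2, 0]  so -25/32
g_7 [RBRRBBB]  L=[-1, -7/8, -13/16, -25/32]  R=[-3/4, -1/2, 0]  so -49/64
g_8 [RBRRBBBR]  L=[-1, -7/8, -13/16, -25/32]  R=[-49/64, -3/4, -1/2, 0]  so -99/128
g_9 [RBRRBBBRB]  L=[-1, -7/8, -13/16, -25/32, -99/128]  R=[-49/64, -3/4, -1/2, 0]  so -197/256
g_10 [RBRRBBBRBR]  L=[-1, -7/8, -13/16, -25/32, -99/128]  R=[-197/256, -49/64, -3/4, -1/2, 0]  so -395/512
g_11 [RBRRBBBRBRR]  L=[-1, -7/8, -13/16, -25/32, -99/128]  R=[-395/512, -197/256, -49/64, -3/4, -1/2, 0]  so -791/1024
g_12 [RBRRBBBRBRRR]  L=[-1, -7/8, -13/16, -25/32, -99/128]  R=[-791/1024, -395/512, -197/256, -49/64, -3/4, -1/2, 0]  so -1583/2048
g_13 [RBRRBBBRBRRRR]  L=[-1, -7/8, -13/16, -25/32, -99/128]  R=[-1583/2048, -791/1024, -395/512, -197/256, -49/64, -3/4, -1/2, 0]  so -3167/4096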